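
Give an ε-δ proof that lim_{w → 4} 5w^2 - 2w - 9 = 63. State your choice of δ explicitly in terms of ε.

Let ε > 0. We want δ > 0 such that 0 < |w − 4| < δ implies |(5w^2 - 2w - 9) − 63| < ε.
(5w^2 - 2w - 9) − 63 = 5w^2 - 2w - 72 = (w − 4)(5w + 18).
So |(5w^2 - 2w - 9) − 63| = |w − 4|·|5w + 18|.
Assume first that |w − 4| < 2, so |w| < 6. Then |5w + 18| ≤ 5·6 + 18 = 48.
Hence |(5w^2 - 2w - 9) − 63| ≤ 48|w − 4| < ε provided |w − 4| < ε/48.
Take δ = min(2, ε/48). Then 0 < |w − 4| < δ gives both |w − 4| < 2 and |w − 4| < ε/48, so |(5w^2 - 2w - 9) − 63| < ε.

δ = min(2, ε/48)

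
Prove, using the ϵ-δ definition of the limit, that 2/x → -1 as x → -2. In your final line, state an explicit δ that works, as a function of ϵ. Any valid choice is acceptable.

δ = min(1, ϵ)

Let ϵ > 0. We seek δ > 0 such that 0 < |x + 2| < δ implies |2/x + 1| < ϵ.
|2/x + 1| = 2·|-2 − x|/(2·|x|) = 2|x + 2|/(2|x|).
Restrict δ ≤ 1. Then |x + 2| < 1 gives |x| > 1, so 2|x| > 2.
Then |2/x + 1| < 2|x + 2|/2, which is < ϵ when |x + 2| < ϵ.
Take δ = min(1, ϵ). Then 0 < |x + 2| < δ gives both |x + 2| < 1 and |x + 2| < ϵ, so |2/x + 1| < ϵ.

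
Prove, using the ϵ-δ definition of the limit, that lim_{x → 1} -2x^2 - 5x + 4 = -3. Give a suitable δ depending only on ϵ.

δ = min(1, ϵ/11)

Let ϵ > 0 be given. We want δ > 0 such that 0 < |x − 1| < δ implies |(-2x^2 - 5x + 4) + 3| < ϵ.
(-2x^2 - 5x + 4) + 3 = -2x^2 - 5x + 7 = (x − 1)(-2x - 7).
So |(-2x^2 - 5x + 4) + 3| = |x − 1|·|-2x - 7|.
Require δ ≤ 1. Then |x − 1| < 1 gives |x| < 2, and by the triangle inequality |-2x - 7| ≤ 2·2 + 7 = 11.
Hence |(-2x^2 - 5x + 4) + 3| ≤ 11|x − 1| < ϵ provided |x − 1| < ϵ/11.
Take δ = min(1, ϵ/11). Then 0 < |x − 1| < δ gives both |x − 1| < 1 and |x − 1| < ϵ/11, so |(-2x^2 - 5x + 4) + 3| < ϵ.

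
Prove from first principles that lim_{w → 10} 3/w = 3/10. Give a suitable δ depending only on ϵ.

δ = min(5, (50/3)ϵ)

Suppose ϵ > 0. We seek δ > 0 such that 0 < |w − 10| < δ implies |3/w − (3/10)| < ϵ.
|3/w − (3/10)| = 3·|10 − w|/(10·|w|) = 3|w − 10|/(10|w|).
Restrict δ ≤ 5. Then |w − 10| < 5 gives |w| > 5, so 10|w| > 50.
Then |3/w − (3/10)| < 3|w − 10|/50, which is < ϵ when |w − 10| < (50/3)ϵ.
Take δ = min(5, (50/3)ϵ). Then 0 < |w − 10| < δ gives both |w − 10| < 5 and |w − 10| < (50/3)ϵ, so |3/w − (3/10)| < ϵ.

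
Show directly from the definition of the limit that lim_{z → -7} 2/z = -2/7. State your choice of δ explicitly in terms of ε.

Fix ε > 0. We seek δ > 0 such that 0 < |z + 7| < δ implies |2/z + 2/7| < ε.
|2/z + 2/7| = 2·|-7 − z|/(7·|z|) = 2|z + 7|/(7|z|).
Restrict δ ≤ 7/2. Then |z + 7| < 7/2 gives |z| > 7/2, so 7|z| > 49/2.
Then |2/z + 2/7| < 2|z + 7|/(49/2), which is < ε when |z + 7| < (49/4)ε.
Take δ = min(7/2, (49/4)ε). Then 0 < |z + 7| < δ gives both |z + 7| < 7/2 and |z + 7| < (49/4)ε, so |2/z + 2/7| < ε.

δ = min(7/2, (49/4)ε)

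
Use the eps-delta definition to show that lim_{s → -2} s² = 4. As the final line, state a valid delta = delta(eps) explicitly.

Let eps > 0. We seek delta > 0 with 0 < |s + 2| < delta ⇒ |s² − 4| < eps.
Factor: s² − 4 = (s + 2)(s - 2), so |s² − 4| = |s + 2|·|s - 2|.
Restrict delta ≤ 1. Then |s + 2| < 1 gives |s| < 3, so by the triangle inequality |s - 2| ≤ 3 + 2 = 5.
Hence |s² − 4| ≤ 5|s + 2|, which is < eps once |s + 2| < eps/5.
Take delta = min(1, eps/5). If 0 < |s + 2| < delta then both bounds hold and |s² − 4| ≤ 5|s + 2| < 5·(eps/5) = eps.

delta = min(1, eps/5)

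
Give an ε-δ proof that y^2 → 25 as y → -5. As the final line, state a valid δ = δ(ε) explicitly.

δ = min(1, ε/11)

Fix ε > 0. We seek δ > 0 with 0 < |y + 5| < δ ⇒ |y^2 − 25| < ε.
Factor: y^2 − 25 = (y + 5)(y - 5), so |y^2 − 25| = |y + 5|·|y - 5|.
Restrict δ ≤ 1. Then |y + 5| < 1 gives |y| < 6, so by the triangle inequality |y - 5| ≤ 6 + 5 = 11.
Hence |y^2 − 25| ≤ 11|y + 5|, which is < ε once |y + 5| < ε/11.
Take δ = min(1, ε/11). If 0 < |y + 5| < δ then both bounds hold and |y^2 − 25| ≤ 11|y + 5| < 11·(ε/11) = ε.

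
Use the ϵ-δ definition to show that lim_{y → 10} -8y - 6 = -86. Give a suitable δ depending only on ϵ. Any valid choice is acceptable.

δ = ϵ/8

Let ϵ > 0. We need δ > 0 so that 0 < |y − 10| < δ implies |(-8y - 6) + 86| < ϵ.
Since (-8y - 6) + 86 = -8(y − 10), we have |(-8y - 6) + 86| = 8|y − 10|.
Thus it suffices that |y − 10| < ϵ/8.
Choosing δ = ϵ/8 gives |(-8y - 6) + 86| = 8|y − 10| < ϵ whenever |y − 10| < δ.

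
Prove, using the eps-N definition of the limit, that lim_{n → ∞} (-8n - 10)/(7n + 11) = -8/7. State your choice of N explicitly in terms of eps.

Suppose eps > 0. For n ≥ 1, |(-8n - 10)/(7n + 11) + 8/7| = |18|/(7(7n + 11)) = 18/(7(7n + 11)).
Since 7n + 11 ≥ 7n for n ≥ 1, this is ≤ 18/(7·7n) = (18/49)/n.
So |(-8n - 10)/(7n + 11) + 8/7| < eps whenever n > (18/49)/eps.
Take N = (18/49)/eps. If n > N then |(-8n - 10)/(7n + 11) + 8/7| ≤ (18/49)/n < eps.

N = (18/49)/eps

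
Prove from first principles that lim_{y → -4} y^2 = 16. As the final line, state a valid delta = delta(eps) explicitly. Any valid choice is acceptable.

Suppose eps > 0. We seek delta > 0 with 0 < |y + 4| < delta ⇒ |y^2 − 16| < eps.
Factor: y^2 − 16 = (y + 4)(y - 4), so |y^2 − 16| = |y + 4|·|y - 4|.
Restrict delta ≤ 1. Then |y + 4| < 1 gives |y| < 5, so by the triangle inequality |y - 4| ≤ 5 + 4 = 9.
Hence |y^2 − 16| ≤ 9|y + 4|, which is < eps once |y + 4| < eps/9.
Take delta = min(1, eps/9). If 0 < |y + 4| < delta then both bounds hold and |y^2 − 16| ≤ 9|y + 4| < 9·(eps/9) = eps.

delta = min(1, eps/9)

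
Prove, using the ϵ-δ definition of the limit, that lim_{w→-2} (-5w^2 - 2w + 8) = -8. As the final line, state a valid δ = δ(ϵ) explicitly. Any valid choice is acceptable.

δ = min(2, ϵ/28)

Fix ϵ > 0. We want δ > 0 such that 0 < |w + 2| < δ implies |(-5w^2 - 2w + 8) + 8| < ϵ.
(-5w^2 - 2w + 8) + 8 = -5w^2 - 2w + 16 = (w + 2)(-5w + 8).
So |(-5w^2 - 2w + 8) + 8| = |w + 2|·|-5w + 8|.
Assume first that |w + 2| < 2, so |w| < 4. Then |-5w + 8| ≤ 5·4 + 8 = 28.
Hence |(-5w^2 - 2w + 8) + 8| ≤ 28|w + 2| < ϵ provided |w + 2| < ϵ/28.
Take δ = min(2, ϵ/28). Then 0 < |w + 2| < δ gives both |w + 2| < 2 and |w + 2| < ϵ/28, so |(-5w^2 - 2w + 8) + 8| < ϵ.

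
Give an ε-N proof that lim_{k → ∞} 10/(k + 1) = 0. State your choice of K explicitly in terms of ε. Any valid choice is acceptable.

Fix ε > 0. For k ≥ 1, |10/(k + 1) − 0| = 10/(k + 1) ≤ 10/k.
We need 10/k < ε, i.e. k > 10/ε.
Take K = 10/ε. If k > K then |10/(k + 1)| ≤ 10/k < ε.

K = 10/ε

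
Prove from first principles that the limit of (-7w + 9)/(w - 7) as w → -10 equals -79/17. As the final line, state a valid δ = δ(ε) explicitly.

δ = min(17/2, (289/80)ε)

Let ε > 0. We want δ > 0 with 0 < |w + 10| < δ ⇒ |(-7w + 9)/(w - 7) + 79/17| < ε.
Combining over a common denominator, (-7w + 9)/(w - 7) + 79/17 = [(-7w + 9)·(-17) − 79·(w - 7)] / [(-17)·(w - 7)] = 40(w + 10) / ((-17)(w - 7)).
So |(-7w + 9)/(w - 7) + 79/17| = 40|w + 10| / (17·|w − 7|).
Restrict δ ≤ 17/2. Then |w + 10| < 17/2 gives |w − 7| = |(w + 10) + (-17)| ≥ 17 − 17/2 = 17/2.
Hence |(-7w + 9)/(w - 7) + 79/17| < 40|w + 10|/(17·(17/2)) = (80/289)|w + 10|, which is < ε once |w + 10| < (289/80)ε.
Take δ = min(17/2, (289/80)ε). Then 0 < |w + 10| < δ forces both bounds, so |(-7w + 9)/(w - 7) + 79/17| < ε.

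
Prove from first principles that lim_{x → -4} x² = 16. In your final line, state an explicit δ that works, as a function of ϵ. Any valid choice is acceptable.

Let ϵ > 0 be given. We seek δ > 0 with 0 < |x + 4| < δ ⇒ |x² − 16| < ϵ.
Factor: x² − 16 = (x + 4)(x - 4), so |x² − 16| = |x + 4|·|x - 4|.
Restrict δ ≤ 1. Then |x + 4| < 1 gives |x| < 5, so by the triangle inequality |x - 4| ≤ 5 + 4 = 9.
Hence |x² − 16| ≤ 9|x + 4|, which is < ϵ once |x + 4| < ϵ/9.
Take δ = min(1, ϵ/9). If 0 < |x + 4| < δ then both bounds hold and |x² − 16| ≤ 9|x + 4| < 9·(ϵ/9) = ϵ.

δ = min(1, ϵ/9)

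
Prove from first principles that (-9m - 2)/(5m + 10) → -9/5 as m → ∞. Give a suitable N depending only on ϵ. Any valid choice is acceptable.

Suppose ϵ > 0. For m ≥ 1, |(-9m - 2)/(5m + 10) + 9/5| = |80|/(5(5m + 10)) = 80/(5(5m + 10)).
Since 5m + 10 ≥ 5m for m ≥ 1, this is ≤ 80/(5·5m) = (16/5)/m.
So |(-9m - 2)/(5m + 10) + 9/5| < ϵ whenever m > (16/5)/ϵ.
Take N = (16/5)/ϵ. If m > N then |(-9m - 2)/(5m + 10) + 9/5| ≤ (16/5)/m < ϵ.

N = (16/5)/ϵ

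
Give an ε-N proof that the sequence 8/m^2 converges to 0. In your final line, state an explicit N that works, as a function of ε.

N = (8/ε)^{1/2}

Let ε > 0 be given. For m ≥ 1, |8/m^2 − 0| = 8/m^2.
8/m^2 < ε ⇔ m^2 > 8/ε ⇔ m > (8/ε)^{1/2}.
Take N = (8/ε)^{1/2}. Then m > N implies 8/m^2 < ε.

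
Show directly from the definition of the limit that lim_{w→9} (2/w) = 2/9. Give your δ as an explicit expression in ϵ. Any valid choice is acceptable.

Let ϵ > 0. We seek δ > 0 such that 0 < |w − 9| < δ implies |2/w − (2/9)| < ϵ.
|2/w − (2/9)| = 2·|9 − w|/(9·|w|) = 2|w − 9|/(9|w|).
Require δ ≤ 9/2 so that |w| > 9 − 9/2 = 9/2, hence 9|w| > 81/2.
Then |2/w − (2/9)| < 2|w − 9|/(81/2), which is < ϵ when |w − 9| < (81/4)ϵ.
Take δ = min(9/2, (81/4)ϵ). Then 0 < |w − 9| < δ gives both |w − 9| < 9/2 and |w − 9| < (81/4)ϵ, so |2/w − (2/9)| < ϵ.

δ = min(9/2, (81/4)ϵ)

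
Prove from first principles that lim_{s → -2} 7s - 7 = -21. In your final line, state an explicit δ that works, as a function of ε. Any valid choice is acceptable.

Let ε > 0 be given. We need δ > 0 so that 0 < |s + 2| < δ implies |(7s - 7) + 21| < ε.
|(7s - 7) + 21| = |7s + 14| = 7|s + 2|.
Thus it suffices that |s + 2| < ε/7.
Take δ = ε/7. If 0 < |s + 2| < δ then |(7s - 7) + 21| = 7|s + 2| < 7·(ε/7) = ε.

δ = ε/7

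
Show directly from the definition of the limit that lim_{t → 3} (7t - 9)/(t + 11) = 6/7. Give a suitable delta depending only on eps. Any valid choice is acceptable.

delta = min(7, (49/43)eps)

Let eps > 0. We want delta > 0 with 0 < |t − 3| < delta ⇒ |(7t - 9)/(t + 11) − (6/7)| < eps.
Combining over a common denominator, (7t - 9)/(t + 11) − (6/7) = [(7t - 9)·14 − 12·(t + 11)] / [14·(t + 11)] = 86(t − 3) / (14(t + 11)).
So |(7t - 9)/(t + 11) − (6/7)| = 86|t − 3| / (14·|t + 11|).
Require delta ≤ 7, so |t + 11| ≥ |14| − |t − 3| > 14 − 7 = 7.
Hence |(7t - 9)/(t + 11) − (6/7)| < 86|t − 3|/(14·7) = (43/49)|t − 3|, which is < eps once |t − 3| < (49/43)eps.
Take delta = min(7, (49/43)eps). Then 0 < |t − 3| < delta forces both bounds, so |(7t - 9)/(t + 11) − (6/7)| < eps.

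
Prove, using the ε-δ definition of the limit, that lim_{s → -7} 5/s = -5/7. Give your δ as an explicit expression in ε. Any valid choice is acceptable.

Let ε > 0 be given. We seek δ > 0 such that 0 < |s + 7| < δ implies |5/s + 5/7| < ε.
|5/s + 5/7| = 5·|-7 − s|/(7·|s|) = 5|s + 7|/(7|s|).
Require δ ≤ 7/2 so that |s| > 7 − 7/2 = 7/2, hence 7|s| > 49/2.
Then |5/s + 5/7| < 5|s + 7|/(49/2), which is < ε when |s + 7| < (49/10)ε.
Take δ = min(7/2, (49/10)ε). Then 0 < |s + 7| < δ gives both |s + 7| < 7/2 and |s + 7| < (49/10)ε, so |5/s + 5/7| < ε.

δ = min(7/2, (49/10)ε)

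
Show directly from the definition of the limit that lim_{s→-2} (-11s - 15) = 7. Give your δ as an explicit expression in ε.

Fix ε > 0. We need δ > 0 so that 0 < |s + 2| < δ implies |(-11s - 15) − 7| < ε.
Since (-11s - 15) − 7 = -11(s + 2), we have |(-11s - 15) − 7| = 11|s + 2|.
Thus it suffices that |s + 2| < ε/11.
Choosing δ = ε/11 gives |(-11s - 15) − 7| = 11|s + 2| < ε whenever |s + 2| < δ.

δ = ε/11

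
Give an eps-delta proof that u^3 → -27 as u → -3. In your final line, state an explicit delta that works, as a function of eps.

delta = min(2, eps/49)

Suppose eps > 0. We seek delta > 0 with 0 < |u + 3| < delta ⇒ |u^3 + 27| < eps.
Factor: u^3 + 27 = (u + 3)(u^2 - 3u + 9), so |u^3 + 27| = |u + 3|·|u^2 - 3u + 9|.
Impose delta ≤ 2 so that |u| < 5; then |u^2 - 3u + 9| ≤ 49.
Hence |u^3 + 27| ≤ 49|u + 3|, which is < eps once |u + 3| < eps/49.
Take delta = min(2, eps/49). If 0 < |u + 3| < delta then both bounds hold and |u^3 + 27| ≤ 49|u + 3| < 49·(eps/49) = eps.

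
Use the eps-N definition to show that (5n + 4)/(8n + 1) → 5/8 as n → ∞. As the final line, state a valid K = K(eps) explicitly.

K = (27/64)/eps

Suppose eps > 0. For n ≥ 1, |(5n + 4)/(8n + 1) − (5/8)| = |27|/(8(8n + 1)) = 27/(8(8n + 1)).
Since 8n + 1 ≥ 8n for n ≥ 1, this is ≤ 27/(8·8n) = (27/64)/n.
So |(5n + 4)/(8n + 1) − (5/8)| < eps whenever n > (27/64)/eps.
Take K = (27/64)/eps. If n > K then |(5n + 4)/(8n + 1) − (5/8)| ≤ (27/64)/n < eps.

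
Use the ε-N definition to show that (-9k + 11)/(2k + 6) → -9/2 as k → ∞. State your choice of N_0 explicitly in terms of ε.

Let ε > 0 be given. For k ≥ 1, |(-9k + 11)/(2k + 6) + 9/2| = |76|/(2(2k + 6)) = 76/(2(2k + 6)).
Since 2k + 6 ≥ 2k for k ≥ 1, this is ≤ 76/(2·2k) = 19/k.
So |(-9k + 11)/(2k + 6) + 9/2| < ε whenever k > 19/ε.
Take N_0 = 19/ε. If k > N_0 then |(-9k + 11)/(2k + 6) + 9/2| ≤ 19/k < ε.

N_0 = 19/ε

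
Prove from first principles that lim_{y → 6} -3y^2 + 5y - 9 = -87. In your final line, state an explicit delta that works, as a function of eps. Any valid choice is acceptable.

Suppose eps > 0. We want delta > 0 such that 0 < |y − 6| < delta implies |(-3y^2 + 5y - 9) + 87| < eps.
(-3y^2 + 5y - 9) + 87 = -3y^2 + 5y + 78 = (y − 6)(-3y - 13).
So |(-3y^2 + 5y - 9) + 87| = |y − 6|·|-3y - 13|.
Require delta ≤ 1. Then |y − 6| < 1 gives |y| < 7, and by the triangle inequality |-3y - 13| ≤ 3·7 + 13 = 34.
Hence |(-3y^2 + 5y - 9) + 87| ≤ 34|y − 6| < eps provided |y − 6| < eps/34.
Take delta = min(1, eps/34). Then 0 < |y − 6| < delta gives both |y − 6| < 1 and |y − 6| < eps/34, so |(-3y^2 + 5y - 9) + 87| < eps.

delta = min(1, eps/34)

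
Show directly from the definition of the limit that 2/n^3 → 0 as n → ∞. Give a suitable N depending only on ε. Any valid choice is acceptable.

N = (2/ε)^{1/3}

Suppose ε > 0. For n ≥ 1, |2/n^3 − 0| = 2/n^3.
2/n^3 < ε ⇔ n^3 > 2/ε ⇔ n > (2/ε)^{1/3}.
Take N = (2/ε)^{1/3}. Then n > N implies 2/n^3 < ε.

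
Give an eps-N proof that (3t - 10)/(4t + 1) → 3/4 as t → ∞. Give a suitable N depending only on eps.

N = (43/16)/eps

Let eps > 0 be given. We seek N > 0 such that t > N implies |(3t - 10)/(4t + 1) − (3/4)| < eps.
(3t - 10)/(4t + 1) − (3/4) = (4(3t - 10) − 3(4t + 1)) / (4(4t + 1)) = -43/(4(4t + 1)).
For t > 0 we have 4t + 1 > 4t, so |(3t - 10)/(4t + 1) − (3/4)| = 43/(4(4t + 1)) < 43/(4·4t) = (43/16)/t.
Thus |(3t - 10)/(4t + 1) − (3/4)| < eps whenever t > (43/16)/eps.
Take N = (43/16)/eps. If t > N then |(3t - 10)/(4t + 1) − (3/4)| < (43/16)/t < eps.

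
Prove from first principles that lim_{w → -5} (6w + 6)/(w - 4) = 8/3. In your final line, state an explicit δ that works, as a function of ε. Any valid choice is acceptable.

δ = min(9/2, (27/20)ε)

Suppose ε > 0. We want δ > 0 with 0 < |w + 5| < δ ⇒ |(6w + 6)/(w - 4) − (8/3)| < ε.
Combining over a common denominator, (6w + 6)/(w - 4) − (8/3) = [(6w + 6)·(-9) − (-24)·(w - 4)] / [(-9)·(w - 4)] = -30(w + 5) / ((-9)(w - 4)).
So |(6w + 6)/(w - 4) − (8/3)| = 30|w + 5| / (9·|w − 4|).
Restrict δ ≤ 9/2. Then |w + 5| < 9/2 gives |w − 4| = |(w + 5) + (-9)| ≥ 9 − 9/2 = 9/2.
Hence |(6w + 6)/(w - 4) − (8/3)| < 30|w + 5|/(9·(9/2)) = (20/27)|w + 5|, which is < ε once |w + 5| < (27/20)ε.
Take δ = min(9/2, (27/20)ε). Then 0 < |w + 5| < δ forces both bounds, so |(6w + 6)/(w - 4) − (8/3)| < ε.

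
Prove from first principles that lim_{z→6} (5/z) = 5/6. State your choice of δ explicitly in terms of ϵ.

Suppose ϵ > 0. We seek δ > 0 such that 0 < |z − 6| < δ implies |5/z − (5/6)| < ϵ.
|5/z − (5/6)| = 5·|6 − z|/(6·|z|) = 5|z − 6|/(6|z|).
Require δ ≤ 3 so that |z| > 6 − 3 = 3, hence 6|z| > 18.
Then |5/z − (5/6)| < 5|z − 6|/18, which is < ϵ when |z − 6| < (18/5)ϵ.
Take δ = min(3, (18/5)ϵ). Then 0 < |z − 6| < δ gives both |z − 6| < 3 and |z − 6| < (18/5)ϵ, so |5/z − (5/6)| < ϵ.

δ = min(3, (18/5)ϵ)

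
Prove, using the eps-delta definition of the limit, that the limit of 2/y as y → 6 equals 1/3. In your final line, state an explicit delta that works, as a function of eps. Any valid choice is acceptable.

delta = min(3, 9eps)

Let eps > 0. We seek delta > 0 such that 0 < |y − 6| < delta implies |2/y − (1/3)| < eps.
|2/y − (1/3)| = 2·|6 − y|/(6·|y|) = 2|y − 6|/(6|y|).
Restrict delta ≤ 3. Then |y − 6| < 3 gives |y| > 3, so 6|y| > 18.
Then |2/y − (1/3)| < 2|y − 6|/18, which is < eps when |y − 6| < 9eps.
Take delta = min(3, 9eps). Then 0 < |y − 6| < delta gives both |y − 6| < 3 and |y − 6| < 9eps, so |2/y − (1/3)| < eps.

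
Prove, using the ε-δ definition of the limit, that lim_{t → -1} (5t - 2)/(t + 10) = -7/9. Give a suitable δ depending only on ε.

Let ε > 0. We want δ > 0 with 0 < |t + 1| < δ ⇒ |(5t - 2)/(t + 10) + 7/9| < ε.
Combining over a common denominator, (5t - 2)/(t + 10) + 7/9 = [(5t - 2)·9 − (-7)·(t + 10)] / [9·(t + 10)] = 52(t + 1) / (9(t + 10)).
So |(5t - 2)/(t + 10) + 7/9| = 52|t + 1| / (9·|t + 10|).
Require δ ≤ 9/2, so |t + 10| ≥ |9| − |t + 1| > 9 − 9/2 = 9/2.
Hence |(5t - 2)/(t + 10) + 7/9| < 52|t + 1|/(9·(9/2)) = (104/81)|t + 1|, which is < ε once |t + 1| < (81/104)ε.
Take δ = min(9/2, (81/104)ε). Then 0 < |t + 1| < δ forces both bounds, so |(5t - 2)/(t + 10) + 7/9| < ε.

δ = min(9/2, (81/104)ε)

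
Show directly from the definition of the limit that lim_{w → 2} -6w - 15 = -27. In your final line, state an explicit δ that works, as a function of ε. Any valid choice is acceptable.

δ = ε/6

Fix ε > 0. We need δ > 0 so that 0 < |w − 2| < δ implies |(-6w - 15) + 27| < ε.
Since (-6w - 15) + 27 = -6(w − 2), we have |(-6w - 15) + 27| = 6|w − 2|.
So 6|w − 2| < ε exactly when |w − 2| < ε/6.
Choosing δ = ε/6 gives |(-6w - 15) + 27| = 6|w − 2| < ε whenever |w − 2| < δ.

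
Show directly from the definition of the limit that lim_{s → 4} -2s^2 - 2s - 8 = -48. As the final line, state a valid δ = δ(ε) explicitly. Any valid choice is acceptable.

δ = min(1, ε/20)

Let ε > 0. We want δ > 0 such that 0 < |s − 4| < δ implies |(-2s^2 - 2s - 8) + 48| < ε.
(-2s^2 - 2s - 8) + 48 = -2s^2 - 2s + 40 = (s − 4)(-2s - 10).
So |(-2s^2 - 2s - 8) + 48| = |s − 4|·|-2s - 10|.
Assume first that |s − 4| < 1, so |s| < 5. Then |-2s - 10| ≤ 2·5 + 10 = 20.
Hence |(-2s^2 - 2s - 8) + 48| ≤ 20|s − 4| < ε provided |s − 4| < ε/20.
Take δ = min(1, ε/20). Then 0 < |s − 4| < δ gives both |s − 4| < 1 and |s − 4| < ε/20, so |(-2s^2 - 2s - 8) + 48| < ε.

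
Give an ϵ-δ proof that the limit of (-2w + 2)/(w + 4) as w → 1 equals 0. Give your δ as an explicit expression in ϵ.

Suppose ϵ > 0. We want δ > 0 with 0 < |w − 1| < δ ⇒ |(-2w + 2)/(w + 4) − 0| < ϵ.
Combining over a common denominator, (-2w + 2)/(w + 4) − 0 = [(-2w + 2)·5 − 0·(w + 4)] / [5·(w + 4)] = -10(w − 1) / (5(w + 4)).
So |(-2w + 2)/(w + 4) − 0| = 10|w − 1| / (5·|w + 4|).
Require δ ≤ 5/2, so |w + 4| ≥ |5| − |w − 1| > 5 − 5/2 = 5/2.
Hence |(-2w + 2)/(w + 4) − 0| < 10|w − 1|/(5·(5/2)) = (4/5)|w − 1|, which is < ϵ once |w − 1| < (5/4)ϵ.
Take δ = min(5/2, (5/4)ϵ). Then 0 < |w − 1| < δ forces both bounds, so |(-2w + 2)/(w + 4) − 0| < ϵ.

δ = min(5/2, (5/4)ϵ)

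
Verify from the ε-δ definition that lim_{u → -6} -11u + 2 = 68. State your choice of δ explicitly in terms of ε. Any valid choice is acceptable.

δ = ε/11

Fix ε > 0. We need δ > 0 so that 0 < |u + 6| < δ implies |(-11u + 2) − 68| < ε.
Since (-11u + 2) − 68 = -11(u + 6), we have |(-11u + 2) − 68| = 11|u + 6|.
So 11|u + 6| < ε exactly when |u + 6| < ε/11.
Take δ = ε/11. If 0 < |u + 6| < δ then |(-11u + 2) − 68| = 11|u + 6| < 11·(ε/11) = ε.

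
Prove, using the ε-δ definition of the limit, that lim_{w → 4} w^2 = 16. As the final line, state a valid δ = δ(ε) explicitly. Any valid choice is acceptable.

δ = min(2, ε/10)

Let ε > 0 be given. We seek δ > 0 with 0 < |w − 4| < δ ⇒ |w^2 − 16| < ε.
Factor: w^2 − 16 = (w − 4)(w + 4), so |w^2 − 16| = |w − 4|·|w + 4|.
Impose δ ≤ 2 so that |w| < 6; then |w + 4| ≤ 10.
Hence |w^2 − 16| ≤ 10|w − 4|, which is < ε once |w − 4| < ε/10.
Take δ = min(2, ε/10). If 0 < |w − 4| < δ then both bounds hold and |w^2 − 16| ≤ 10|w − 4| < 10·(ε/10) = ε.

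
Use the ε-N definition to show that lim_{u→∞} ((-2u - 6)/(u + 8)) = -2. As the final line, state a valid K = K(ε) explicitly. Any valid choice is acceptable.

Let ε > 0 be given. We seek K > 0 such that u > K implies |(-2u - 6)/(u + 8) + 2| < ε.
(-2u - 6)/(u + 8) + 2 = ((-2u - 6) − (-2)(u + 8)) / ((u + 8)) = 10/((u + 8)).
For u > 0 we have u + 8 > u, so |(-2u - 6)/(u + 8) + 2| = 10/((u + 8)) < 10/(u) = 10/u.
Thus |(-2u - 6)/(u + 8) + 2| < ε whenever u > 10/ε.
Take K = 10/ε. If u > K then |(-2u - 6)/(u + 8) + 2| < 10/u < ε.

K = 10/ε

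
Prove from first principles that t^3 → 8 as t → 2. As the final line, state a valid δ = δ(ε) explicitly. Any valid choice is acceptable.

Suppose ε > 0. We seek δ > 0 with 0 < |t − 2| < δ ⇒ |t^3 − 8| < ε.
Factor: t^3 − 8 = (t − 2)(t^2 + 2t + 4), so |t^3 − 8| = |t − 2|·|t^2 + 2t + 4|.
Restrict δ ≤ 2. Then |t − 2| < 2 gives |t| < 4, so by the triangle inequality |t^2 + 2t + 4| ≤ 4^2 + 2·4 + 4 = 28.
Hence |t^3 − 8| ≤ 28|t − 2|, which is < ε once |t − 2| < ε/28.
Take δ = min(2, ε/28). If 0 < |t − 2| < δ then both bounds hold and |t^3 − 8| ≤ 28|t − 2| < 28·(ε/28) = ε.

δ = min(2, ε/28)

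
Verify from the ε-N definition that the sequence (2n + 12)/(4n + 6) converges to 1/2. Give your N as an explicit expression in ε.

N = (9/4)/ε

Suppose ε > 0. For n ≥ 1, |(2n + 12)/(4n + 6) − (1/2)| = |36|/(4(4n + 6)) = 36/(4(4n + 6)).
Since 4n + 6 ≥ 4n for n ≥ 1, this is ≤ 36/(4·4n) = (9/4)/n.
So |(2n + 12)/(4n + 6) − (1/2)| < ε whenever n > (9/4)/ε.
Take N = (9/4)/ε. If n > N then |(2n + 12)/(4n + 6) − (1/2)| ≤ (9/4)/n < ε.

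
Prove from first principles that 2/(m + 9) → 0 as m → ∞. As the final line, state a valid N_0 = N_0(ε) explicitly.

Let ε > 0 be given. For m ≥ 1, |2/(m + 9) − 0| = 2/(m + 9) ≤ 2/m.
We need 2/m < ε, i.e. m > 2/ε.
Take N_0 = 2/ε. If m > N_0 then |2/(m + 9)| ≤ 2/m < ε.

N_0 = 2/ε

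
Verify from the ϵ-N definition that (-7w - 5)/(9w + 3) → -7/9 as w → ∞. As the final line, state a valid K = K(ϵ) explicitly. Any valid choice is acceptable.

K = (8/27)/ϵ

Suppose ϵ > 0. We seek K > 0 such that w > K implies |(-7w - 5)/(9w + 3) + 7/9| < ϵ.
(-7w - 5)/(9w + 3) + 7/9 = (9(-7w - 5) − (-7)(9w + 3)) / (9(9w + 3)) = -24/(9(9w + 3)).
For w > 0 we have 9w + 3 > 9w, so |(-7w - 5)/(9w + 3) + 7/9| = 24/(9(9w + 3)) < 24/(9·9w) = (8/27)/w.
Thus |(-7w - 5)/(9w + 3) + 7/9| < ϵ whenever w > (8/27)/ϵ.
Take K = (8/27)/ϵ. If w > K then |(-7w - 5)/(9w + 3) + 7/9| < (8/27)/w < ϵ.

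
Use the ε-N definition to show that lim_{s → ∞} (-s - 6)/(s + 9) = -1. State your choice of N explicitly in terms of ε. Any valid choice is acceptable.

N = 3/ε

Suppose ε > 0. We seek N > 0 such that s > N implies |(-s - 6)/(s + 9) + 1| < ε.
(-s - 6)/(s + 9) + 1 = ((-s - 6) − (-1)(s + 9)) / ((s + 9)) = 3/((s + 9)).
For s > 0 we have s + 9 > s, so |(-s - 6)/(s + 9) + 1| = 3/((s + 9)) < 3/(s) = 3/s.
Thus |(-s - 6)/(s + 9) + 1| < ε whenever s > 3/ε.
Take N = 3/ε. If s > N then |(-s - 6)/(s + 9) + 1| < 3/s < ε.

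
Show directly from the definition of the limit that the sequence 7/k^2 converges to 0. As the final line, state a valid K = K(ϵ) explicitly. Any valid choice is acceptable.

K = (7/ϵ)^{1/2}

Let ϵ > 0. For k ≥ 1, |7/k^2 − 0| = 7/k^2.
7/k^2 < ϵ ⇔ k^2 > 7/ϵ ⇔ k > (7/ϵ)^{1/2}.
Take K = (7/ϵ)^{1/2}. Then k > K implies 7/k^2 < ϵ.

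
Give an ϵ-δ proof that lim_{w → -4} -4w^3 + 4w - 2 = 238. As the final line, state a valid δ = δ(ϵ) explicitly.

Suppose ϵ > 0. We want δ > 0 such that 0 < |w + 4| < δ implies |(-4w^3 + 4w - 2) − 238| < ϵ.
(-4w^3 + 4w - 2) − 238 = -4w^3 + 4w - 240 = (w + 4)(-4w^2 + 16w - 60).
So |(-4w^3 + 4w - 2) − 238| = |w + 4|·|-4w^2 + 16w - 60|.
Require δ ≤ 2. Then |w + 4| < 2 gives |w| < 6, and by the triangle inequality |-4w^2 + 16w - 60| ≤ 4·6^2 + 16·6 + 60 = 300.
Hence |(-4w^3 + 4w - 2) − 238| ≤ 300|w + 4| < ϵ provided |w + 4| < ϵ/300.
Take δ = min(2, ϵ/300). Then 0 < |w + 4| < δ gives both |w + 4| < 2 and |w + 4| < ϵ/300, so |(-4w^3 + 4w - 2) − 238| < ϵ.

δ = min(2, ϵ/300)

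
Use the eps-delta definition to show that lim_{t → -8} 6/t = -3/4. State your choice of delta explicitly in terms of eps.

delta = min(4, (16/3)eps)

Let eps > 0 be given. We seek delta > 0 such that 0 < |t + 8| < delta implies |6/t + 3/4| < eps.
|6/t + 3/4| = 6·|-8 − t|/(8·|t|) = 6|t + 8|/(8|t|).
Restrict delta ≤ 4. Then |t + 8| < 4 gives |t| > 4, so 8|t| > 32.
Then |6/t + 3/4| < 6|t + 8|/32, which is < eps when |t + 8| < (16/3)eps.
Take delta = min(4, (16/3)eps). Then 0 < |t + 8| < delta gives both |t + 8| < 4 and |t + 8| < (16/3)eps, so |6/t + 3/4| < eps.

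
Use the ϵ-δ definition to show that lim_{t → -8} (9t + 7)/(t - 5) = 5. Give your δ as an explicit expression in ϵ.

δ = min(13/2, (13/8)ϵ)

Let ϵ > 0 be given. We want δ > 0 with 0 < |t + 8| < δ ⇒ |(9t + 7)/(t - 5) − 5| < ϵ.
Combining over a common denominator, (9t + 7)/(t - 5) − 5 = [(9t + 7)·(-13) − (-65)·(t - 5)] / [(-13)·(t - 5)] = -52(t + 8) / ((-13)(t - 5)).
So |(9t + 7)/(t - 5) − 5| = 52|t + 8| / (13·|t − 5|).
Restrict δ ≤ 13/2. Then |t + 8| < 13/2 gives |t − 5| = |(t + 8) + (-13)| ≥ 13 − 13/2 = 13/2.
Hence |(9t + 7)/(t - 5) − 5| < 52|t + 8|/(13·(13/2)) = (8/13)|t + 8|, which is < ϵ once |t + 8| < (13/8)ϵ.
Take δ = min(13/2, (13/8)ϵ). Then 0 < |t + 8| < δ forces both bounds, so |(9t + 7)/(t - 5) − 5| < ϵ.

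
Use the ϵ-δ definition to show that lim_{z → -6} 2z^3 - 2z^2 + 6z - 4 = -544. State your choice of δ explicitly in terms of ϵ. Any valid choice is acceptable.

δ = min(1, ϵ/286)

Fix ϵ > 0. We want δ > 0 such that 0 < |z + 6| < δ implies |(2z^3 - 2z^2 + 6z - 4) + 544| < ϵ.
(2z^3 - 2z^2 + 6z - 4) + 544 = 2z^3 - 2z^2 + 6z + 540 = (z + 6)(2z^2 - 14z + 90).
So |(2z^3 - 2z^2 + 6z - 4) + 544| = |z + 6|·|2z^2 - 14z + 90|.
Assume first that |z + 6| < 1, so |z| < 7. Then |2z^2 - 14z + 90| ≤ 2·7^2 + 14·7 + 90 = 286.
Hence |(2z^3 - 2z^2 + 6z - 4) + 544| ≤ 286|z + 6| < ϵ provided |z + 6| < ϵ/286.
Take δ = min(1, ϵ/286). Then 0 < |z + 6| < δ gives both |z + 6| < 1 and |z + 6| < ϵ/286, so |(2z^3 - 2z^2 + 6z - 4) + 544| < ϵ.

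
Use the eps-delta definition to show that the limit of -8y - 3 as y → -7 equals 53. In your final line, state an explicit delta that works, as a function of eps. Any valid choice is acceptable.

Suppose eps > 0. We need delta > 0 so that 0 < |y + 7| < delta implies |(-8y - 3) − 53| < eps.
|(-8y - 3) − 53| = |-8y - 56| = 8|y + 7|.
So 8|y + 7| < eps exactly when |y + 7| < eps/8.
Choosing delta = eps/8 gives |(-8y - 3) − 53| = 8|y + 7| < eps whenever |y + 7| < delta.

delta = eps/8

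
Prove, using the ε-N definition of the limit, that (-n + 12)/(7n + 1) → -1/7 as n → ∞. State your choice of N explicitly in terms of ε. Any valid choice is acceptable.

N = (85/49)/ε

Suppose ε > 0. For n ≥ 1, |(-n + 12)/(7n + 1) + 1/7| = |85|/(7(7n + 1)) = 85/(7(7n + 1)).
Since 7n + 1 ≥ 7n for n ≥ 1, this is ≤ 85/(7·7n) = (85/49)/n.
So |(-n + 12)/(7n + 1) + 1/7| < ε whenever n > (85/49)/ε.
Take N = (85/49)/ε. If n > N then |(-n + 12)/(7n + 1) + 1/7| ≤ (85/49)/n < ε.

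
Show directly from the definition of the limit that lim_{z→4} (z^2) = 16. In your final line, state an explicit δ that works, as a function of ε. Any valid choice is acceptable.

Let ε > 0 be given. We seek δ > 0 with 0 < |z − 4| < δ ⇒ |z^2 − 16| < ε.
Factor: z^2 − 16 = (z − 4)(z + 4), so |z^2 − 16| = |z − 4|·|z + 4|.
Restrict δ ≤ 2. Then |z − 4| < 2 gives |z| < 6, so by the triangle inequality |z + 4| ≤ 6 + 4 = 10.
Hence |z^2 − 16| ≤ 10|z − 4|, which is < ε once |z − 4| < ε/10.
Take δ = min(2, ε/10). If 0 < |z − 4| < δ then both bounds hold and |z^2 − 16| ≤ 10|z − 4| < 10·(ε/10) = ε.

δ = min(2, ε/10)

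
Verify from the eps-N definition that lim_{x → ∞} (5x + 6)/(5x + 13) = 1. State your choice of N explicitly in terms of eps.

Let eps > 0. We seek N > 0 such that x > N implies |(5x + 6)/(5x + 13) − 1| < eps.
(5x + 6)/(5x + 13) − 1 = (5(5x + 6) − 5(5x + 13)) / (5(5x + 13)) = -35/(5(5x + 13)).
For x > 0 we have 5x + 13 > 5x, so |(5x + 6)/(5x + 13) − 1| = 35/(5(5x + 13)) < 35/(5·5x) = (7/5)/x.
Thus |(5x + 6)/(5x + 13) − 1| < eps whenever x > (7/5)/eps.
Take N = (7/5)/eps. If x > N then |(5x + 6)/(5x + 13) − 1| < (7/5)/x < eps.

N = (7/5)/eps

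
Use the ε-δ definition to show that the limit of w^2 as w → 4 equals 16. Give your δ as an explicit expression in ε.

Fix ε > 0. We seek δ > 0 with 0 < |w − 4| < δ ⇒ |w^2 − 16| < ε.
Factor: w^2 − 16 = (w − 4)(w + 4), so |w^2 − 16| = |w − 4|·|w + 4|.
Impose δ ≤ 1 so that |w| < 5; then |w + 4| ≤ 9.
Hence |w^2 − 16| ≤ 9|w − 4|, which is < ε once |w − 4| < ε/9.
Take δ = min(1, ε/9). If 0 < |w − 4| < δ then both bounds hold and |w^2 − 16| ≤ 9|w − 4| < 9·(ε/9) = ε.

δ = min(1, ε/9)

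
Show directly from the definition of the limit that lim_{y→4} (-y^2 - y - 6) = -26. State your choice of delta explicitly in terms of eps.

delta = min(2, eps/11)

Let eps > 0. We want delta > 0 such that 0 < |y − 4| < delta implies |(-y^2 - y - 6) + 26| < eps.
(-y^2 - y - 6) + 26 = -y^2 - y + 20 = (y − 4)(-y - 5).
So |(-y^2 - y - 6) + 26| = |y − 4|·|-y - 5|.
Assume first that |y − 4| < 2, so |y| < 6. Then |-y - 5| ≤ 6 + 5 = 11.
Hence |(-y^2 - y - 6) + 26| ≤ 11|y − 4| < eps provided |y − 4| < eps/11.
Choosing delta = min(2, eps/11) ensures both conditions, hence |(-y^2 - y - 6) + 26| < eps.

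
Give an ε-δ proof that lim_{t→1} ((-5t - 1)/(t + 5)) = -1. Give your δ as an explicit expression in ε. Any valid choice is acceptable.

Let ε > 0 be given. We want δ > 0 with 0 < |t − 1| < δ ⇒ |(-5t - 1)/(t + 5) + 1| < ε.
Combining over a common denominator, (-5t - 1)/(t + 5) + 1 = [(-5t - 1)·6 − (-6)·(t + 5)] / [6·(t + 5)] = -24(t − 1) / (6(t + 5)).
So |(-5t - 1)/(t + 5) + 1| = 24|t − 1| / (6·|t + 5|).
Require δ ≤ 3, so |t + 5| ≥ |6| − |t − 1| > 6 − 3 = 3.
Hence |(-5t - 1)/(t + 5) + 1| < 24|t − 1|/(6·3) = (4/3)|t − 1|, which is < ε once |t − 1| < (3/4)ε.
Take δ = min(3, (3/4)ε). Then 0 < |t − 1| < δ forces both bounds, so |(-5t - 1)/(t + 5) + 1| < ε.

δ = min(3, (3/4)ε)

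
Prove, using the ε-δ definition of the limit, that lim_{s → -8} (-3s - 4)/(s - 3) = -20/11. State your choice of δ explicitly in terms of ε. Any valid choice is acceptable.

δ = min(11/2, (121/26)ε)

Fix ε > 0. We want δ > 0 with 0 < |s + 8| < δ ⇒ |(-3s - 4)/(s - 3) + 20/11| < ε.
Combining over a common denominator, (-3s - 4)/(s - 3) + 20/11 = [(-3s - 4)·(-11) − 20·(s - 3)] / [(-11)·(s - 3)] = 13(s + 8) / ((-11)(s - 3)).
So |(-3s - 4)/(s - 3) + 20/11| = 13|s + 8| / (11·|s − 3|).
Restrict δ ≤ 11/2. Then |s + 8| < 11/2 gives |s − 3| = |(s + 8) + (-11)| ≥ 11 − 11/2 = 11/2.
Hence |(-3s - 4)/(s - 3) + 20/11| < 13|s + 8|/(11·(11/2)) = (26/121)|s + 8|, which is < ε once |s + 8| < (121/26)ε.
Take δ = min(11/2, (121/26)ε). Then 0 < |s + 8| < δ forces both bounds, so |(-3s - 4)/(s - 3) + 20/11| < ε.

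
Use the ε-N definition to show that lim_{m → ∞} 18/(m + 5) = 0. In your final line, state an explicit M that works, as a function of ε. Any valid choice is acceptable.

Fix ε > 0. For m ≥ 1, |18/(m + 5) − 0| = 18/(m + 5) ≤ 18/m.
We need 18/m < ε, i.e. m > 18/ε.
Take M = 18/ε. If m > M then |18/(m + 5)| ≤ 18/m < ε.

M = 18/ε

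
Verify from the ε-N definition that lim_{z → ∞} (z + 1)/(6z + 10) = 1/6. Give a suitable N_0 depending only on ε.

Suppose ε > 0. We seek N_0 > 0 such that z > N_0 implies |(z + 1)/(6z + 10) − (1/6)| < ε.
(z + 1)/(6z + 10) − (1/6) = (6(z + 1) − (6z + 10)) / (6(6z + 10)) = -4/(6(6z + 10)).
For z > 0 we have 6z + 10 > 6z, so |(z + 1)/(6z + 10) − (1/6)| = 4/(6(6z + 10)) < 4/(6·6z) = (1/9)/z.
Thus |(z + 1)/(6z + 10) − (1/6)| < ε whenever z > (1/9)/ε.
Take N_0 = (1/9)/ε. If z > N_0 then |(z + 1)/(6z + 10) − (1/6)| < (1/9)/z < ε.

N_0 = (1/9)/ε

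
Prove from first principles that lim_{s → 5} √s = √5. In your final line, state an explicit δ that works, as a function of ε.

δ = min(5, √5·ε)

Let ε > 0 be given. We want δ > 0 such that 0 < |s − 5| < δ implies |√s − √5| < ε.
Multiplying by the conjugate, |√s − √5| = |s − 5|/(√s + √5).
Restrict δ ≤ 5 so that |s − 5| < 5 forces s > 0, and then √s + √5 > √5.
Hence |√s − √5| < |s − 5|/√5, which is < ε once |s − 5| < √5·ε.
Take δ = min(5, √5·ε). If 0 < |s − 5| < δ then s > 0 and |√s − √5| < |s − 5|/√5 < ε.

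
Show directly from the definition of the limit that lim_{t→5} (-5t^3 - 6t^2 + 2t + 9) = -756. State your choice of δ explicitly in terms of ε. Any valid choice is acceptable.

Fix ε > 0. We want δ > 0 such that 0 < |t − 5| < δ implies |(-5t^3 - 6t^2 + 2t + 9) + 756| < ε.
(-5t^3 - 6t^2 + 2t + 9) + 756 = -5t^3 - 6t^2 + 2t + 765 = (t − 5)(-5t^2 - 31t - 153).
So |(-5t^3 - 6t^2 + 2t + 9) + 756| = |t − 5|·|-5t^2 - 31t - 153|.
Assume first that |t − 5| < 2, so |t| < 7. Then |-5t^2 - 31t - 153| ≤ 5·7^2 + 31·7 + 153 = 615.
Hence |(-5t^3 - 6t^2 + 2t + 9) + 756| ≤ 615|t − 5| < ε provided |t − 5| < ε/615.
Take δ = min(2, ε/615). Then 0 < |t − 5| < δ gives both |t − 5| < 2 and |t − 5| < ε/615, so |(-5t^3 - 6t^2 + 2t + 9) + 756| < ε.

δ = min(2, ε/615)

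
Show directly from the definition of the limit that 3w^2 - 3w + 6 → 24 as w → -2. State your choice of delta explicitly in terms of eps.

Suppose eps > 0. We want delta > 0 such that 0 < |w + 2| < delta implies |(3w^2 - 3w + 6) − 24| < eps.
(3w^2 - 3w + 6) − 24 = 3w^2 - 3w - 18 = (w + 2)(3w - 9).
So |(3w^2 - 3w + 6) − 24| = |w + 2|·|3w - 9|.
Require delta ≤ 1. Then |w + 2| < 1 gives |w| < 3, and by the triangle inequality |3w - 9| ≤ 3·3 + 9 = 18.
Hence |(3w^2 - 3w + 6) − 24| ≤ 18|w + 2| < eps provided |w + 2| < eps/18.
Choosing delta = min(1, eps/18) ensures both conditions, hence |(3w^2 - 3w + 6) − 24| < eps.

delta = min(1, eps/18)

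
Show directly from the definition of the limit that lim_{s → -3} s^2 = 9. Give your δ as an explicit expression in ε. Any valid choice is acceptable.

Let ε > 0 be given. We seek δ > 0 with 0 < |s + 3| < δ ⇒ |s^2 − 9| < ε.
Factor: s^2 − 9 = (s + 3)(s - 3), so |s^2 − 9| = |s + 3|·|s - 3|.
Impose δ ≤ 1 so that |s| < 4; then |s - 3| ≤ 7.
Hence |s^2 − 9| ≤ 7|s + 3|, which is < ε once |s + 3| < ε/7.
Take δ = min(1, ε/7). If 0 < |s + 3| < δ then both bounds hold and |s^2 − 9| ≤ 7|s + 3| < 7·(ε/7) = ε.

δ = min(1, ε/7)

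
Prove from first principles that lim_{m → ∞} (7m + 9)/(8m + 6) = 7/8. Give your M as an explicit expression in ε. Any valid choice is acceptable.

M = (15/32)/ε

Let ε > 0. For m ≥ 1, |(7m + 9)/(8m + 6) − (7/8)| = |30|/(8(8m + 6)) = 30/(8(8m + 6)).
Since 8m + 6 ≥ 8m for m ≥ 1, this is ≤ 30/(8·8m) = (15/32)/m.
So |(7m + 9)/(8m + 6) − (7/8)| < ε whenever m > (15/32)/ε.
Take M = (15/32)/ε. If m > M then |(7m + 9)/(8m + 6) − (7/8)| ≤ (15/32)/m < ε.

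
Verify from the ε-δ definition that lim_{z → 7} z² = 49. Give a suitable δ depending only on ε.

Suppose ε > 0. We seek δ > 0 with 0 < |z − 7| < δ ⇒ |z² − 49| < ε.
Factor: z² − 49 = (z − 7)(z + 7), so |z² − 49| = |z − 7|·|z + 7|.
Impose δ ≤ 1 so that |z| < 8; then |z + 7| ≤ 15.
Hence |z² − 49| ≤ 15|z − 7|, which is < ε once |z − 7| < ε/15.
Take δ = min(1, ε/15). If 0 < |z − 7| < δ then both bounds hold and |z² − 49| ≤ 15|z − 7| < 15·(ε/15) = ε.

δ = min(1, ε/15)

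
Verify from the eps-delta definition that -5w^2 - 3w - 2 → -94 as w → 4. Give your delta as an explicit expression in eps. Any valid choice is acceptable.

delta = min(1, eps/48)

Fix eps > 0. We want delta > 0 such that 0 < |w − 4| < delta implies |(-5w^2 - 3w - 2) + 94| < eps.
(-5w^2 - 3w - 2) + 94 = -5w^2 - 3w + 92 = (w − 4)(-5w - 23).
So |(-5w^2 - 3w - 2) + 94| = |w − 4|·|-5w - 23|.
Require delta ≤ 1. Then |w − 4| < 1 gives |w| < 5, and by the triangle inequality |-5w - 23| ≤ 5·5 + 23 = 48.
Hence |(-5w^2 - 3w - 2) + 94| ≤ 48|w − 4| < eps provided |w − 4| < eps/48.
Choosing delta = min(1, eps/48) ensures both conditions, hence |(-5w^2 - 3w - 2) + 94| < eps.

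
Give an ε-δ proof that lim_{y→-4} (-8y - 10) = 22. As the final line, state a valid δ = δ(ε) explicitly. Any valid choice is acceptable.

Let ε > 0. We need δ > 0 so that 0 < |y + 4| < δ implies |(-8y - 10) − 22| < ε.
|(-8y - 10) − 22| = |-8y - 32| = 8|y + 4|.
Thus it suffices that |y + 4| < ε/8.
Take δ = ε/8. If 0 < |y + 4| < δ then |(-8y - 10) − 22| = 8|y + 4| < 8·(ε/8) = ε.

δ = ε/8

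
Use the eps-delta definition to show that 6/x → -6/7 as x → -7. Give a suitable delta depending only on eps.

Fix eps > 0. We seek delta > 0 such that 0 < |x + 7| < delta implies |6/x + 6/7| < eps.
|6/x + 6/7| = 6·|-7 − x|/(7·|x|) = 6|x + 7|/(7|x|).
Require delta ≤ 7/2 so that |x| > 7 − 7/2 = 7/2, hence 7|x| > 49/2.
Then |6/x + 6/7| < 6|x + 7|/(49/2), which is < eps when |x + 7| < (49/12)eps.
Take delta = min(7/2, (49/12)eps). Then 0 < |x + 7| < delta gives both |x + 7| < 7/2 and |x + 7| < (49/12)eps, so |6/x + 6/7| < eps.

delta = min(7/2, (49/12)eps)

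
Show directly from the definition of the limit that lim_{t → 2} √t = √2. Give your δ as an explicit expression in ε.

Suppose ε > 0. We want δ > 0 such that 0 < |t − 2| < δ implies |√t − √2| < ε.
Rationalise: √t − √2 = (t − 2)/(√t + √2), so |√t − √2| = |t − 2|/(√t + √2).
Restrict δ ≤ 2 so that |t − 2| < 2 forces t > 0, and then √t + √2 > √2.
Hence |√t − √2| < |t − 2|/√2, which is < ε once |t − 2| < √2·ε.
Take δ = min(2, √2·ε). If 0 < |t − 2| < δ then t > 0 and |√t − √2| < |t − 2|/√2 < ε.

δ = min(2, √2·ε)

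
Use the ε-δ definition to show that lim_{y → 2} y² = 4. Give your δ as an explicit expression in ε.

δ = min(1, ε/5)

Suppose ε > 0. We seek δ > 0 with 0 < |y − 2| < δ ⇒ |y² − 4| < ε.
Factor: y² − 4 = (y − 2)(y + 2), so |y² − 4| = |y − 2|·|y + 2|.
Restrict δ ≤ 1. Then |y − 2| < 1 gives |y| < 3, so by the triangle inequality |y + 2| ≤ 3 + 2 = 5.
Hence |y² − 4| ≤ 5|y − 2|, which is < ε once |y − 2| < ε/5.
Take δ = min(1, ε/5). If 0 < |y − 2| < δ then both bounds hold and |y² − 4| ≤ 5|y − 2| < 5·(ε/5) = ε.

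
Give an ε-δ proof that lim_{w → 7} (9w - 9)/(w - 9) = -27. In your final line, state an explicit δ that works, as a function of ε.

Fix ε > 0. We want δ > 0 with 0 < |w − 7| < δ ⇒ |(9w - 9)/(w - 9) + 27| < ε.
Combining over a common denominator, (9w - 9)/(w - 9) + 27 = [(9w - 9)·(-2) − 54·(w - 9)] / [(-2)·(w - 9)] = -72(w − 7) / ((-2)(w - 9)).
So |(9w - 9)/(w - 9) + 27| = 72|w − 7| / (2·|w − 9|).
Require δ ≤ 1, so |w − 9| ≥ |-2| − |w − 7| > 2 − 1 = 1.
Hence |(9w - 9)/(w - 9) + 27| < 72|w − 7|/(2·1) = 36|w − 7|, which is < ε once |w − 7| < (1/36)ε.
Take δ = min(1, (1/36)ε). Then 0 < |w − 7| < δ forces both bounds, so |(9w - 9)/(w - 9) + 27| < ε.

δ = min(1, (1/36)ε)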